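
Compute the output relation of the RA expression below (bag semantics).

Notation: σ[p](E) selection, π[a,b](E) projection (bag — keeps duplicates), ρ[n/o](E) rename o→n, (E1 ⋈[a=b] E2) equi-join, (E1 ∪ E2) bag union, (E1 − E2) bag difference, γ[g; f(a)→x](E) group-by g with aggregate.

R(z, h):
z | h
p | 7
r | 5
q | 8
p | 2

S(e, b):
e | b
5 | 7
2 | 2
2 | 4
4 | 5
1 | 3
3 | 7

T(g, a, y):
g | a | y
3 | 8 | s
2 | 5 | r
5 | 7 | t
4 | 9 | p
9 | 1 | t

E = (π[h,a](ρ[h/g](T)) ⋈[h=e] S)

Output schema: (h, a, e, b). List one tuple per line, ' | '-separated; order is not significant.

Stepwise |·|:
  T → 5
  ρ[h/g](T) → 5
  π[h,a](ρ[h/g](T)) → 5
  S → 6
  (π[h,a](ρ[h/g](T)) ⋈[h=e] S) → 5

== RESULT ==
h | a | e | b
2 | 5 | 2 | 2
2 | 5 | 2 | 4
3 | 8 | 3 | 7
4 | 9 | 4 | 5
5 | 7 | 5 | 7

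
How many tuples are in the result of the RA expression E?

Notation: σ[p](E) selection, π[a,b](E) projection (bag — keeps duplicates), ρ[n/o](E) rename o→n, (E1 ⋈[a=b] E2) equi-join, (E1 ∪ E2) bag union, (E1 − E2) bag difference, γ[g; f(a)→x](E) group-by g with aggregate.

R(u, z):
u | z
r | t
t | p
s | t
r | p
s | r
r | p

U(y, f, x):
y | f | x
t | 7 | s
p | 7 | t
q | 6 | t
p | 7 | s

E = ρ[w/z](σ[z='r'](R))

Row counts bottom-up:
  R → 6
  σ[z='r'](R) → 1
  ρ[w/z](σ[z='r'](R)) → 1

|E| = 1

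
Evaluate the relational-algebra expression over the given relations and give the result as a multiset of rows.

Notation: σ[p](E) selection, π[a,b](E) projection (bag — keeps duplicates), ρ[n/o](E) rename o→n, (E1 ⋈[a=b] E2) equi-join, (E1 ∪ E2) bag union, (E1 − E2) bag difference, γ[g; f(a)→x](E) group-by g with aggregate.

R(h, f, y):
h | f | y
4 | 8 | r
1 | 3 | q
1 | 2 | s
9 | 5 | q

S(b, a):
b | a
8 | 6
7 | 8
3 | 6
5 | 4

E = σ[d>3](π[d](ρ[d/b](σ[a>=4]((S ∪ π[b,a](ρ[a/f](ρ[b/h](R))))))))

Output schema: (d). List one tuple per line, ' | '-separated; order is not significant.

Subexpression sizes:
  S → 4
  R → 4
  ρ[b/h](R) → 4
  ρ[a/f](ρ[b/h](R)) → 4
  π[b,a](ρ[a/f](ρ[b/h](R))) → 4
  (S ∪ π[b,a](ρ[a/f](ρ[b/h](R)))) → 8
  σ[a>=4]((S ∪ π[b,a](ρ[a/f](ρ[b/h](R))))) → 6
  ρ[d/b](σ[a>=4]((S ∪ π[b,a](ρ[a/f](ρ[b/h](R)))))) → 6
  π[d](ρ[d/b](σ[a>=4]((S ∪ π[b,a](ρ[a/f](ρ[b/h](R))))))) → 6
  σ[d>3](π[d](ρ[d/b](σ[a>=4]((S ∪ π[b,a](ρ[a/f](ρ[b/h](R)))))))) → 5

== RESULT ==
d
4
5
7
8
9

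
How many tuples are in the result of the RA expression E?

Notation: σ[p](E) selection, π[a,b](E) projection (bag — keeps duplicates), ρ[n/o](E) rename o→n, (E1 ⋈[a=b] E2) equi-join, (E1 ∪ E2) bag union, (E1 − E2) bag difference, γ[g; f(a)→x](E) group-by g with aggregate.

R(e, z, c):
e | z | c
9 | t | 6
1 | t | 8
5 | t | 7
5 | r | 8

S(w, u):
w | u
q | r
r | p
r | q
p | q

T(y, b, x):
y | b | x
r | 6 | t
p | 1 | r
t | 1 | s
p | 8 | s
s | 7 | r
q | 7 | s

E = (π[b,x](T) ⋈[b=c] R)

Stepwise |·|:
  T → 6
  π[b,x](T) → 6
  R → 4
  (π[b,x](T) ⋈[b=c] R) → 5

|E| = 5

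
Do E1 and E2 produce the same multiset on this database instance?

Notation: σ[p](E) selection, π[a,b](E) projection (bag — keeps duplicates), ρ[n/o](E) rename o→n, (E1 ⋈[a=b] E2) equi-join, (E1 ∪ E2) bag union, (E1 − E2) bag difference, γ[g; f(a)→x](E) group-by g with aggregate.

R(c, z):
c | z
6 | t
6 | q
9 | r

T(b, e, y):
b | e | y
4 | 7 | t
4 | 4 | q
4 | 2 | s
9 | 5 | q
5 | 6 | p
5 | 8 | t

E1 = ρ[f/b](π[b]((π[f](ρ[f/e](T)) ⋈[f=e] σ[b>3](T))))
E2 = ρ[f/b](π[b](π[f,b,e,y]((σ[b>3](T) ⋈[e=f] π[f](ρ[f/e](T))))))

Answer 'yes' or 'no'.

E1 per-node cardinality:
  T → 6
  ρ[f/e](T) → 6
  π[f](ρ[f/e](T)) → 6
  T → 6
  σ[b>3](T) → 6
  (π[f](ρ[f/e](T)) ⋈[f=e] σ[b>3](T)) → 6
  π[b]((π[f](ρ[f/e](T)) ⋈[f=e] σ[b>3](T))) → 6
  ρ[f/b](π[b]((π[f](ρ[f/e](T)) ⋈[f=e] σ[b>3](T)))) → 6
E2 per-node cardinality:
  T → 6
  σ[b>3](T) → 6
  T → 6
  ρ[f/e](T) → 6
  π[f](ρ[f/e](T)) → 6
  (σ[b>3](T) ⋈[e=f] π[f](ρ[f/e](T))) → 6
  π[f,b,e,y]((σ[b>3](T) ⋈[e=f] π[f](ρ[f/e](T)))) → 6
  π[b](π[f,b,e,y]((σ[b>3](T) ⋈[e=f] π[f](ρ[f/e](T))))) → 6
  ρ[f/b](π[b](π[f,b,e,y]((σ[b>3](T) ⋈[e=f] π[f](ρ[f/e](T)))))) → 6

E1 and E2 produce the same multiset:
f
4
4
4
5
5
9

yes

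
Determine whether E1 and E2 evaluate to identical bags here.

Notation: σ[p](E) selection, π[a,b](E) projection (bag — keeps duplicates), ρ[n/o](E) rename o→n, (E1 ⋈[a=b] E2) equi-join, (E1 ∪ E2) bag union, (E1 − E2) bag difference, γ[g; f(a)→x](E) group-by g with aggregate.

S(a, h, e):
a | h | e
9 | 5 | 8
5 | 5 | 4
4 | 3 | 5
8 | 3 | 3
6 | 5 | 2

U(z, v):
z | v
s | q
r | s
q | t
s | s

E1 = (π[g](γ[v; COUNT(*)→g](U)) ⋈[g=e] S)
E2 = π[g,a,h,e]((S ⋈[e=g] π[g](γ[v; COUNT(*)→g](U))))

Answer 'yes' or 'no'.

E1 subexpression sizes:
  U → 4
  γ[v; COUNT(*)→g](U) → 3
  π[g](γ[v; COUNT(*)→g](U)) → 3
  S → 5
  (π[g](γ[v; COUNT(*)→g](U)) ⋈[g=e] S) → 1
E2 subexpression sizes:
  S → 5
  U → 4
  γ[v; COUNT(*)→g](U) → 3
  π[g](γ[v; COUNT(*)→g](U)) → 3
  (S ⋈[e=g] π[g](γ[v; COUNT(*)→g](U))) → 1
  π[g,a,h,e]((S ⋈[e=g] π[g](γ[v; COUNT(*)→g](U)))) → 1

E1 and E2 produce the same multiset:
g | a | h | e
2 | 6 | 5 | 2

yes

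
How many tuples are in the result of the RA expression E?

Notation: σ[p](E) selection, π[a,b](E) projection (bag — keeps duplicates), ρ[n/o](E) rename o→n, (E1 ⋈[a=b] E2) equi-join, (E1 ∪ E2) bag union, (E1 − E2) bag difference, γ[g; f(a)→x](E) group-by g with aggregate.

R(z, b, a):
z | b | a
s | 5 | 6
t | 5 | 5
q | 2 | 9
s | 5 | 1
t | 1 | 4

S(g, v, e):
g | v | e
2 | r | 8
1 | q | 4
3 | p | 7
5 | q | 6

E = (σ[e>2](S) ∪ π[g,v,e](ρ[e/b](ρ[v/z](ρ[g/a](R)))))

Stepwise |·|:
  S → 4
  σ[e>2](S) → 4
  R → 5
  ρ[g/a](R) → 5
  ρ[v/z](ρ[g/a](R)) → 5
  ρ[e/b](ρ[v/z](ρ[g/a](R))) → 5
  π[g,v,e](ρ[e/b](ρ[v/z](ρ[g/a](R)))) → 5
  (σ[e>2](S) ∪ π[g,v,e](ρ[e/b](ρ[v/z](ρ[g/a](R))))) → 9

|E| = 9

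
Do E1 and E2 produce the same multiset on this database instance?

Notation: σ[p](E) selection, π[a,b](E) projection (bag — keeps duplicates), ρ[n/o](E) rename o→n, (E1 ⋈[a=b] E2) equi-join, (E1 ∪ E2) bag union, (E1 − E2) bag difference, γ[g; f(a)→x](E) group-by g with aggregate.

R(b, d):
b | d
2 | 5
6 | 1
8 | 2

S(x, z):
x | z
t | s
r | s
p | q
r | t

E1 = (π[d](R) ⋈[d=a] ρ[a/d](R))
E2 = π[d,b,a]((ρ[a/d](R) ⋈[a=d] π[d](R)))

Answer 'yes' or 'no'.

E1 stepwise |·|:
  R → 3
  π[d](R) → 3
  R → 3
  ρ[a/d](R) → 3
  (π[d](R) ⋈[d=a] ρ[a/d](R)) → 3
E2 stepwise |·|:
  R → 3
  ρ[a/d](R) → 3
  R → 3
  π[d](R) → 3
  (ρ[a/d](R) ⋈[a=d] π[d](R)) → 3
  π[d,b,a]((ρ[a/d](R) ⋈[a=d] π[d](R))) → 3

E1 and E2 produce the same multiset:
d | b | a
1 | 6 | 1
2 | 8 | 2
5 | 2 | 5

yes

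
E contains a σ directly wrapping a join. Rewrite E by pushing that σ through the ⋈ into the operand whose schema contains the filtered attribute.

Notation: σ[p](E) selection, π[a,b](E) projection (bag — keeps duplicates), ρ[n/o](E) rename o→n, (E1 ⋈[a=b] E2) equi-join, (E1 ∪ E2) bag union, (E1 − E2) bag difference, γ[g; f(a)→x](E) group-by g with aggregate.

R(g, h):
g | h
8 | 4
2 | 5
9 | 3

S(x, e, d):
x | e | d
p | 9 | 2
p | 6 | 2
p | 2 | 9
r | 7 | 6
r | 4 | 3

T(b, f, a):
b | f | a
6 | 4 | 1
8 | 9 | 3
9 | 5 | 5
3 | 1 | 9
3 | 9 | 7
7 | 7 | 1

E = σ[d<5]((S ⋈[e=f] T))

σ filters on d, owned by the left side.
E' = (σ[d<5](S) ⋈[e=f] T)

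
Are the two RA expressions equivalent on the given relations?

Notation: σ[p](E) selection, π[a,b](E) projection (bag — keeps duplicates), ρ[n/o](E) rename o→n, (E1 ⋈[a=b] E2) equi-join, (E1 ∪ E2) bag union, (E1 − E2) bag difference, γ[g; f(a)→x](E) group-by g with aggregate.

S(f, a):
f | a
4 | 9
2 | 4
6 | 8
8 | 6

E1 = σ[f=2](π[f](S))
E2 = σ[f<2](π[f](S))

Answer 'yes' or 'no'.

E1 stepwise |·|:
  S → 4
  π[f](S) → 4
  σ[f=2](π[f](S)) → 1
E2 stepwise |·|:
  S → 4
  π[f](S) → 4
  σ[f<2](π[f](S)) → 0

E1 result:
f
2
E2 result:
f
(0 rows)
Witness: (2,) appears 1× in E1 but 0× in E2.

no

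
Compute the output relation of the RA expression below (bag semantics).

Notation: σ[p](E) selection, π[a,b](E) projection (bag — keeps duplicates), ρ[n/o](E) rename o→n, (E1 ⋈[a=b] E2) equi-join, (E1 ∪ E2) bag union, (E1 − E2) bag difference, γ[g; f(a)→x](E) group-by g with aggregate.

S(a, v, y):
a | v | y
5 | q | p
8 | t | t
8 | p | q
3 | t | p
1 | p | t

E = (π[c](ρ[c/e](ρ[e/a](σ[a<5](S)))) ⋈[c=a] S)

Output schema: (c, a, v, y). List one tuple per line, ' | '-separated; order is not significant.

Per-node cardinality:
  S → 5
  σ[a<5](S) → 2
  ρ[e/a](σ[a<5](S)) → 2
  ρ[c/e](ρ[e/a](σ[a<5](S))) → 2
  π[c](ρ[c/e](ρ[e/a](σ[a<5](S)))) → 2
  S → 5
  (π[c](ρ[c/e](ρ[e/a](σ[a<5](S)))) ⋈[c=a] S) → 2

== RESULT ==
c | a | v | y
1 | 1 | p | t
3 | 3 | t | p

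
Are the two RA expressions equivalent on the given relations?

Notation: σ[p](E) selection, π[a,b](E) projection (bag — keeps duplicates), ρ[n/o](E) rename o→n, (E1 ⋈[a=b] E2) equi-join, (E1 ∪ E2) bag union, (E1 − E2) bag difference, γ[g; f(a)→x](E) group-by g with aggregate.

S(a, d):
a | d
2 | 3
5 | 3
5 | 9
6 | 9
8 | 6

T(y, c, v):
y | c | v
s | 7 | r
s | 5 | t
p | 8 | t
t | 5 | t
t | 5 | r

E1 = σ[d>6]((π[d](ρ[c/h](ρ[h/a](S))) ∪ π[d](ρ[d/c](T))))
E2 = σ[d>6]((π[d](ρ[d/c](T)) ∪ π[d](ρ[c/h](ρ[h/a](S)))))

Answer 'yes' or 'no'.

E1 subexpression sizes:
  S → 5
  ρ[h/a](S) → 5
  ρ[c/h](ρ[h/a](S)) → 5
  π[d](ρ[c/h](ρ[h/a](S))) → 5
  T → 5
  ρ[d/c](T) → 5
  π[d](ρ[d/c](T)) → 5
  (π[d](ρ[c/h](ρ[h/a](S))) ∪ π[d](ρ[d/c](T))) → 10
  σ[d>6]((π[d](ρ[c/h](ρ[h/a](S))) ∪ π[d](ρ[d/c](T)))) → 4
E2 subexpression sizes:
  T → 5
  ρ[d/c](T) → 5
  π[d](ρ[d/c](T)) → 5
  S → 5
  ρ[h/a](S) → 5
  ρ[c/h](ρ[h/a](S)) → 5
  π[d](ρ[c/h](ρ[h/a](S))) → 5
  (π[d](ρ[d/c](T)) ∪ π[d](ρ[c/h](ρ[h/a](S)))) → 10
  σ[d>6]((π[d](ρ[d/c](T)) ∪ π[d](ρ[c/h](ρ[h/a](S))))) → 4

E1 and E2 produce the same multiset:
d
7
8
9
9

yes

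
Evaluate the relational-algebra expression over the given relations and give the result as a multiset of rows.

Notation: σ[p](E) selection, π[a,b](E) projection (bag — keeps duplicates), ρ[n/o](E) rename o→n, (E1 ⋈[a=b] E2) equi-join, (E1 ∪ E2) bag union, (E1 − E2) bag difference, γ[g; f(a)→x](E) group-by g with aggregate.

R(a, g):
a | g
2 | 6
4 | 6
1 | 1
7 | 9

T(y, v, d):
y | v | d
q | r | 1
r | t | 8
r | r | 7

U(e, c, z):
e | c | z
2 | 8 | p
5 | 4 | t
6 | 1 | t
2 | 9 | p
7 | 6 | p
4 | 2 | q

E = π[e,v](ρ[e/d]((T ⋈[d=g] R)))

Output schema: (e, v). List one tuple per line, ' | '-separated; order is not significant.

Per-node cardinality:
  T → 3
  R → 4
  (T ⋈[d=g] R) → 1
  ρ[e/d]((T ⋈[d=g] R)) → 1
  π[e,v](ρ[e/d]((T ⋈[d=g] R))) → 1

== RESULT ==
e | v
1 | r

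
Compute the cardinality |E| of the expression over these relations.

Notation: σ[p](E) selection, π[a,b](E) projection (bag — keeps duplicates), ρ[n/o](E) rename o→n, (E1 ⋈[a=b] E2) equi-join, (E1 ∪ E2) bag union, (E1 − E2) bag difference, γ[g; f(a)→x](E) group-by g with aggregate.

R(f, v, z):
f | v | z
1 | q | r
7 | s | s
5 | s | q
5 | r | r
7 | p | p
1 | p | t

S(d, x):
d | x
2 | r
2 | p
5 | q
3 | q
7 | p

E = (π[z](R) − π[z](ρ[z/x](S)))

Subexpression sizes:
  R → 6
  π[z](R) → 6
  S → 5
  ρ[z/x](S) → 5
  π[z](ρ[z/x](S)) → 5
  (π[z](R) − π[z](ρ[z/x](S))) → 3

|E| = 3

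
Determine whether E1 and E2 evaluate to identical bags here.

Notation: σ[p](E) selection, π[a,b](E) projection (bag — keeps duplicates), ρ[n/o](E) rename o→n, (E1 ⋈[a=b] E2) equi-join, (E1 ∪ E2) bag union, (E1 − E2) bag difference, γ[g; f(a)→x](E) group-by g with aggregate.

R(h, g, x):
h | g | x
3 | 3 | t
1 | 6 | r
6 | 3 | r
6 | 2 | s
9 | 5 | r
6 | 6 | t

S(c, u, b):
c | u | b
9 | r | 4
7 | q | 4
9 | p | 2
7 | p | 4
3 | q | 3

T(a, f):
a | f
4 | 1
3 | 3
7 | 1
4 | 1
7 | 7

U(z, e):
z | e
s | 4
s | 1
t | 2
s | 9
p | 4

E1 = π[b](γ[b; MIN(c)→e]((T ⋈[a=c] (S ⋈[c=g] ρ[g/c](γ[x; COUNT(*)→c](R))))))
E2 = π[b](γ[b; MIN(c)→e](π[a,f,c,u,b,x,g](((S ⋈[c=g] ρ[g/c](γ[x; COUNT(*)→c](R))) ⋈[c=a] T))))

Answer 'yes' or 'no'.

E1 row counts bottom-up:
  T → 5
  S → 5
  R → 6
  γ[x; COUNT(*)→c](R) → 3
  ρ[g/c](γ[x; COUNT(*)→c](R)) → 3
  (S ⋈[c=g] ρ[g/c](γ[x; COUNT(*)→c](R))) → 1
  (T ⋈[a=c] (S ⋈[c=g] ρ[g/c](γ[x; COUNT(*)→c](R)))) → 1
  γ[b; MIN(c)→e]((T ⋈[a=c] (S ⋈[c=g] ρ[g/c](γ[x; COUNT(*)→c](R))))) → 1
  π[b](γ[b; MIN(c)→e]((T ⋈[a=c] (S ⋈[c=g] ρ[g/c](γ[x; COUNT(*)→c](R)))))) → 1
E2 row counts bottom-up:
  S → 5
  R → 6
  γ[x; COUNT(*)→c](R) → 3
  ρ[g/c](γ[x; COUNT(*)→c](R)) → 3
  (S ⋈[c=g] ρ[g/c](γ[x; COUNT(*)→c](R))) → 1
  T → 5
  ((S ⋈[c=g] ρ[g/c](γ[x; COUNT(*)→c](R))) ⋈[c=a] T) → 1
  π[a,f,c,u,b,x,g](((S ⋈[c=g] ρ[g/c](γ[x; COUNT(*)→c](R))) ⋈[c=a] T)) → 1
  γ[b; MIN(c)→e](π[a,f,c,u,b,x,g](((S ⋈[c=g] ρ[g/c](γ[x; COUNT(*)→c](R))) ⋈[c=a] T))) → 1
  π[b](γ[b; MIN(c)→e](π[a,f,c,u,b,x,g](((S ⋈[c=g] ρ[g/c](γ[x; COUNT(*)→c](R))) ⋈[c=a] T)))) → 1

E1 and E2 produce the same multiset:
b
3

yes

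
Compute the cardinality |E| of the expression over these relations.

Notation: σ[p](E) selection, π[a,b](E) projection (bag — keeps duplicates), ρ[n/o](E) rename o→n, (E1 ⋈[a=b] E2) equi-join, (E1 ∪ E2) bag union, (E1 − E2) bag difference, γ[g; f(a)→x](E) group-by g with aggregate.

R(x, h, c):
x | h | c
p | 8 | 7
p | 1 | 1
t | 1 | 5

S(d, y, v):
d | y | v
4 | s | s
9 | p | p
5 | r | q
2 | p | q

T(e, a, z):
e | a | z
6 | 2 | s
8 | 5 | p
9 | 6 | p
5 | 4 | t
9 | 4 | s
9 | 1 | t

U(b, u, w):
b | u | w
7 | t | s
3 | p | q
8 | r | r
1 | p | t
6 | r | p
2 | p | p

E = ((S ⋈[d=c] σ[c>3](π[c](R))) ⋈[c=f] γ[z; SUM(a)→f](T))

Per-node cardinality:
  S → 4
  R → 3
  π[c](R) → 3
  σ[c>3](π[c](R)) → 2
  (S ⋈[d=c] σ[c>3](π[c](R))) → 1
  T → 6
  γ[z; SUM(a)→f](T) → 3
  ((S ⋈[d=c] σ[c>3](π[c](R))) ⋈[c=f] γ[z; SUM(a)→f](T)) → 1

|E| = 1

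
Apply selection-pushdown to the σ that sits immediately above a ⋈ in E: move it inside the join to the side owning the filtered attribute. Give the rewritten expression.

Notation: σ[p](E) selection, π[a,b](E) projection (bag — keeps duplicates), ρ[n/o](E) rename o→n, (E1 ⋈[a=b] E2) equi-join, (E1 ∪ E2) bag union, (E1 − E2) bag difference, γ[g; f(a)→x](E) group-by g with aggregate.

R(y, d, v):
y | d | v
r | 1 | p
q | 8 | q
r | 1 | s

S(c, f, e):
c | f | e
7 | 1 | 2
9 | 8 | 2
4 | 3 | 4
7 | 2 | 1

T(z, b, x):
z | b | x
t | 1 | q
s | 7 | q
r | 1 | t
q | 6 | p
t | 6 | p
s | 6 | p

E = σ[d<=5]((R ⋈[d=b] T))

σ filters on d, owned by the left side.
E' = (σ[d<=5](R) ⋈[d=b] T)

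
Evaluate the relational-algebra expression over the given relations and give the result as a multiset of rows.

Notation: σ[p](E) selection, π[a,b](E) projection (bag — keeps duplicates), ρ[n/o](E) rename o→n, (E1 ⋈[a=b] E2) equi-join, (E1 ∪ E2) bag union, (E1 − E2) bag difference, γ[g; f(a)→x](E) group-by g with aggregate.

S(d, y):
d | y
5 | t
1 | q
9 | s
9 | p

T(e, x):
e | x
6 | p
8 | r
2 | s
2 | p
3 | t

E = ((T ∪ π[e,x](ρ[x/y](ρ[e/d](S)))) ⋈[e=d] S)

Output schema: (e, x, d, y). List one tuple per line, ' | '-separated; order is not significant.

Row counts bottom-up:
  T → 5
  S → 4
  ρ[e/d](S) → 4
  ρ[x/y](ρ[e/d](S)) → 4
  π[e,x](ρ[x/y](ρ[e/d](S))) → 4
  (T ∪ π[e,x](ρ[x/y](ρ[e/d](S)))) → 9
  S → 4
  ((T ∪ π[e,x](ρ[x/y](ρ[e/d](S)))) ⋈[e=d] S) → 6

== RESULT ==
e | x | d | y
1 | q | 1 | q
5 | t | 5 | t
9 | p | 9 | p
9 | p | 9 | s
9 | s | 9 | p
9 | s | 9 | s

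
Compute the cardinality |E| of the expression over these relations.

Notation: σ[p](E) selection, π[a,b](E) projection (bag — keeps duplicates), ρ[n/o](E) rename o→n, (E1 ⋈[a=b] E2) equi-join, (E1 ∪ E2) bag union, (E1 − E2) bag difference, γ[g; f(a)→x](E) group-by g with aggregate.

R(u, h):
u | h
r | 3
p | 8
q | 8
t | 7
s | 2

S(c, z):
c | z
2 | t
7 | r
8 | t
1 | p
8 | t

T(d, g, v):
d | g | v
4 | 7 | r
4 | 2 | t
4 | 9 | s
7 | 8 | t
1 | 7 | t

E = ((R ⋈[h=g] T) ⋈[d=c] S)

Row counts bottom-up:
  R → 5
  T → 5
  (R ⋈[h=g] T) → 5
  S → 5
  ((R ⋈[h=g] T) ⋈[d=c] S) → 3

|E| = 3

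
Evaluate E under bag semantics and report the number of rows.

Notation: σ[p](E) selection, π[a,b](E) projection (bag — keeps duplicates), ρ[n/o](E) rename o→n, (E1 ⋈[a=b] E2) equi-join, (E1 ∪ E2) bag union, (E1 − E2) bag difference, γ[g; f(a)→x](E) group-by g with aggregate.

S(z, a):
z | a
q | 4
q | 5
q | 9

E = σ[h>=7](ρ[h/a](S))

Subexpression sizes:
  S → 3
  ρ[h/a](S) → 3
  σ[h>=7](ρ[h/a](S)) → 1

|E| = 1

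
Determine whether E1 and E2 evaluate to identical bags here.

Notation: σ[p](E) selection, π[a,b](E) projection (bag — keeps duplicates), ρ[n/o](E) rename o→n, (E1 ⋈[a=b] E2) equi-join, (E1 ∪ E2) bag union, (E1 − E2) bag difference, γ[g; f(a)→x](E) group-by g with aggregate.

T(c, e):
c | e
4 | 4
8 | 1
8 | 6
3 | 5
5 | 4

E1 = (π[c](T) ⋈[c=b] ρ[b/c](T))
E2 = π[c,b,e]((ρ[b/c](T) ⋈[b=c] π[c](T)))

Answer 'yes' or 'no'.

E1 stepwise |·|:
  T → 5
  π[c](T) → 5
  T → 5
  ρ[b/c](T) → 5
  (π[c](T) ⋈[c=b] ρ[b/c](T)) → 7
E2 stepwise |·|:
  T → 5
  ρ[b/c](T) → 5
  T → 5
  π[c](T) → 5
  (ρ[b/c](T) ⋈[b=c] π[c](T)) → 7
  π[c,b,e]((ρ[b/c](T) ⋈[b=c] π[c](T))) → 7

E1 and E2 produce the same multiset:
c | b | e
3 | 3 | 5
4 | 4 | 4
5 | 5 | 4
8 | 8 | 1
8 | 8 | 1
8 | 8 | 6
8 | 8 | 6

yes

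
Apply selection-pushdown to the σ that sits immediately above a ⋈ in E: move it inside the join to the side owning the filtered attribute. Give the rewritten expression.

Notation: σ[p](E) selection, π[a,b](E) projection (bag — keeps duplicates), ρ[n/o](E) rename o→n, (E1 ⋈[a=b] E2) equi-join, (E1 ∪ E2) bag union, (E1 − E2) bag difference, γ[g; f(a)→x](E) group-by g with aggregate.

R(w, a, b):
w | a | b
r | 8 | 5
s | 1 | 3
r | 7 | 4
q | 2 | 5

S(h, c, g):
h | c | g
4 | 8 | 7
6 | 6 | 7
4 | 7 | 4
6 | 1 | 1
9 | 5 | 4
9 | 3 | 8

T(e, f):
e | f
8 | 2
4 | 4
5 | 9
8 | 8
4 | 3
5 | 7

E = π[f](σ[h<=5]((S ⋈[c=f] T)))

σ filters on h, owned by the left side.
E' = π[f]((σ[h<=5](S) ⋈[c=f] T))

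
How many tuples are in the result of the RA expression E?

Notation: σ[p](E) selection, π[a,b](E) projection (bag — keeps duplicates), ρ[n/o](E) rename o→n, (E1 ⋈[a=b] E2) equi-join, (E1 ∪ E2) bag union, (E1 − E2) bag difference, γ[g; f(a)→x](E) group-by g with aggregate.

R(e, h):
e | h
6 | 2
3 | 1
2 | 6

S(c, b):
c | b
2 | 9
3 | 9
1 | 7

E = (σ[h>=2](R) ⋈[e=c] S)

Subexpression sizes:
  R → 3
  σ[h>=2](R) → 2
  S → 3
  (σ[h>=2](R) ⋈[e=c] S) → 1

|E| = 1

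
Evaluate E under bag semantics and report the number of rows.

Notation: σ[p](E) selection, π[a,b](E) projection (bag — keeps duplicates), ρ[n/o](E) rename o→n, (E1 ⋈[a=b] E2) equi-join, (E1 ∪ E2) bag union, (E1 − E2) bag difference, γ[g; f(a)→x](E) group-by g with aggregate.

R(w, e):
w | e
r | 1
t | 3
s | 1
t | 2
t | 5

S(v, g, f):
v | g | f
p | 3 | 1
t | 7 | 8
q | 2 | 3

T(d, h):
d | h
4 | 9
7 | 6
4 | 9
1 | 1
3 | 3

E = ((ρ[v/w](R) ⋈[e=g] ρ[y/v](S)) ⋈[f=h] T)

Stepwise |·|:
  R → 5
  ρ[v/w](R) → 5
  S → 3
  ρ[y/v](S) → 3
  (ρ[v/w](R) ⋈[e=g] ρ[y/v](S)) → 2
  T → 5
  ((ρ[v/w](R) ⋈[e=g] ρ[y/v](S)) ⋈[f=h] T) → 2

|E| = 2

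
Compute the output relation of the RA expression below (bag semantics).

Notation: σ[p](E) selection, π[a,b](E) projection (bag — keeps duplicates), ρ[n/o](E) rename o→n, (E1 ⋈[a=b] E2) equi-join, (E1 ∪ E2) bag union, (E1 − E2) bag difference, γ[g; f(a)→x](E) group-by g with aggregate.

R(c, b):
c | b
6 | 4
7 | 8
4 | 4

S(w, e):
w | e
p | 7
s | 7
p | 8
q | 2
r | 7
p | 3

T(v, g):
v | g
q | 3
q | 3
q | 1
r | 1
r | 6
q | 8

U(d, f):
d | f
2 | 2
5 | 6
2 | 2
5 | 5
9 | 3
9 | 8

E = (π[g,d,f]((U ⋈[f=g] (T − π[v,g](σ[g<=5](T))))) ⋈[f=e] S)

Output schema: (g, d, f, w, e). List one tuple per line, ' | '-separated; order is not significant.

Stepwise |·|:
  U → 6
  T → 6
  T → 6
  σ[g<=5](T) → 4
  π[v,g](σ[g<=5](T)) → 4
  (T − π[v,g](σ[g<=5](T))) → 2
  (U ⋈[f=g] (T − π[v,g](σ[g<=5](T)))) → 2
  π[g,d,f]((U ⋈[f=g] (T − π[v,g](σ[g<=5](T))))) → 2
  S → 6
  (π[g,d,f]((U ⋈[f=g] (T − π[v,g](σ[g<=5](T))))) ⋈[f=e] S) → 1

== RESULT ==
g | d | f | w | e
8 | 9 | 8 | p | 8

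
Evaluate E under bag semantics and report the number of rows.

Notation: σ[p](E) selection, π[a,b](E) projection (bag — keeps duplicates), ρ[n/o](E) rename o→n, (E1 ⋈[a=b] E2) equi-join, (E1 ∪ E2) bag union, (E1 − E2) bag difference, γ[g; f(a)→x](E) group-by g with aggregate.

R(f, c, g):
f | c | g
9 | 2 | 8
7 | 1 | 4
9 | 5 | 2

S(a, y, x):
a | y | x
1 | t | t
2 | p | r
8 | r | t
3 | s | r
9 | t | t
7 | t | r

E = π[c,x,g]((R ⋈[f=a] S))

Per-node cardinality:
  R → 3
  S → 6
  (R ⋈[f=a] S) → 3
  π[c,x,g]((R ⋈[f=a] S)) → 3

|E| = 3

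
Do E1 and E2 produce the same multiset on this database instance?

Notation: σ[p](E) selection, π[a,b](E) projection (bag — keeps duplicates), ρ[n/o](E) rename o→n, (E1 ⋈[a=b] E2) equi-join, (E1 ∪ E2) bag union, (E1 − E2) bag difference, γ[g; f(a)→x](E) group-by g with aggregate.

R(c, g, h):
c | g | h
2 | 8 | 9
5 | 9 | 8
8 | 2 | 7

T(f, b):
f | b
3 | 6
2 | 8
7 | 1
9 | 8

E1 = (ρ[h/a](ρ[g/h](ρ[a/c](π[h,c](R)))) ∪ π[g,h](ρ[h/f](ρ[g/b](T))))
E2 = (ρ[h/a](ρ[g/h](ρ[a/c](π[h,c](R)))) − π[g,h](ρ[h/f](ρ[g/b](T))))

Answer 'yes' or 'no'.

E1 subexpression sizes:
  R → 3
  π[h,c](R) → 3
  ρ[a/c](π[h,c](R)) → 3
  ρ[g/h](ρ[a/c](π[h,c](R))) → 3
  ρ[h/a](ρ[g/h](ρ[a/c](π[h,c](R)))) → 3
  T → 4
  ρ[g/b](T) → 4
  ρ[h/f](ρ[g/b](T)) → 4
  π[g,h](ρ[h/f](ρ[g/b](T))) → 4
  (ρ[h/a](ρ[g/h](ρ[a/c](π[h,c](R)))) ∪ π[g,h](ρ[h/f](ρ[g/b](T)))) → 7
E2 subexpression sizes:
  R → 3
  π[h,c](R) → 3
  ρ[a/c](π[h,c](R)) → 3
  ρ[g/h](ρ[a/c](π[h,c](R))) → 3
  ρ[h/a](ρ[g/h](ρ[a/c](π[h,c](R)))) → 3
  T → 4
  ρ[g/b](T) → 4
  ρ[h/f](ρ[g/b](T)) → 4
  π[g,h](ρ[h/f](ρ[g/b](T))) → 4
  (ρ[h/a](ρ[g/h](ρ[a/c](π[h,c](R)))) − π[g,h](ρ[h/f](ρ[g/b](T)))) → 3

E1 result:
g | h
1 | 7
6 | 3
7 | 8
8 | 2
8 | 5
8 | 9
9 | 2
E2 result:
g | h
7 | 8
8 | 5
9 | 2
Witness: (1, 7) appears 1× in E1 but 0× in E2.

no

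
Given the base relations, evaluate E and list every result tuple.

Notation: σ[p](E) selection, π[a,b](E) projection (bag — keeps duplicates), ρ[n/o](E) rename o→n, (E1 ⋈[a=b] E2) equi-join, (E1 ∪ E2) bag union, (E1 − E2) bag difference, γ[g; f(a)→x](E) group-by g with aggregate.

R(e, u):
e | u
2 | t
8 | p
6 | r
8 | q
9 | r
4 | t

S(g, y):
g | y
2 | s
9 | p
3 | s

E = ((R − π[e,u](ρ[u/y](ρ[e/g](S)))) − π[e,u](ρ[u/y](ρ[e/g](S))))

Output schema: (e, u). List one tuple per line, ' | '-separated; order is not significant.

Subexpression sizes:
  R → 6
  S → 3
  ρ[e/g](S) → 3
  ρ[u/y](ρ[e/g](S)) → 3
  π[e,u](ρ[u/y](ρ[e/g](S))) → 3
  (R − π[e,u](ρ[u/y](ρ[e/g](S)))) → 6
  S → 3
  ρ[e/g](S) → 3
  ρ[u/y](ρ[e/g](S)) → 3
  π[e,u](ρ[u/y](ρ[e/g](S))) → 3
  ((R − π[e,u](ρ[u/y](ρ[e/g](S)))) − π[e,u](ρ[u/y](ρ[e/g](S)))) → 6

== RESULT ==
e | u
2 | t
4 | t
6 | r
8 | p
8 | q
9 | r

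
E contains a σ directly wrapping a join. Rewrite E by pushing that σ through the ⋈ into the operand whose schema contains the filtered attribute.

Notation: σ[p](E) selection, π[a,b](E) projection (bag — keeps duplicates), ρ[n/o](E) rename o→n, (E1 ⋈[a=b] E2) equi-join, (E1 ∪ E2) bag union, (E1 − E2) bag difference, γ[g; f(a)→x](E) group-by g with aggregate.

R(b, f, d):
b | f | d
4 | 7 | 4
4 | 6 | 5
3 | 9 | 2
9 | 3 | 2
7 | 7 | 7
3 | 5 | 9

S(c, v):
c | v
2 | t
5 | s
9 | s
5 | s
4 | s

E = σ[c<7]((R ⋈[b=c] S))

σ filters on c, owned by the right side.
E' = (R ⋈[b=c] σ[c<7](S))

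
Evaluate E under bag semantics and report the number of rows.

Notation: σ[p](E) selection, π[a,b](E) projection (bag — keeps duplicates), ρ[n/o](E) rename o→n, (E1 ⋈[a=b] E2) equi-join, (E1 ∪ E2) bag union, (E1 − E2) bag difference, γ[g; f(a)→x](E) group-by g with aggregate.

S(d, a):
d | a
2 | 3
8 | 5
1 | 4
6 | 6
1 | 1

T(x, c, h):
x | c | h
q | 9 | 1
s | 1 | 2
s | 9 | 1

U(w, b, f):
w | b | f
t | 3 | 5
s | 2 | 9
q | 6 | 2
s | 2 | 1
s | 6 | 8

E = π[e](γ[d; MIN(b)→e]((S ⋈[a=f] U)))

Subexpression sizes:
  S → 5
  U → 5
  (S ⋈[a=f] U) → 2
  γ[d; MIN(b)→e]((S ⋈[a=f] U)) → 2
  π[e](γ[d; MIN(b)→e]((S ⋈[a=f] U))) → 2

|E| = 2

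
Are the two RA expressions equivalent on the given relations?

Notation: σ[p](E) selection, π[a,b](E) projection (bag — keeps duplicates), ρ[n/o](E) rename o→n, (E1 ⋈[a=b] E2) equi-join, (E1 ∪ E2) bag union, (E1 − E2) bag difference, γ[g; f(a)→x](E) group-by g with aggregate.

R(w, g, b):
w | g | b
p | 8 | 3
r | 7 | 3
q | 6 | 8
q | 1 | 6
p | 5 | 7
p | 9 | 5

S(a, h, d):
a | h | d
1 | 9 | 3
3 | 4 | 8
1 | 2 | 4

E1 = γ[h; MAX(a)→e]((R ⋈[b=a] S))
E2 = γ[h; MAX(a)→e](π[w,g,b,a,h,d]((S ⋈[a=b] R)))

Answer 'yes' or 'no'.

E1 row counts bottom-up:
  R → 6
  S → 3
  (R ⋈[b=a] S) → 2
  γ[h; MAX(a)→e]((R ⋈[b=a] S)) → 1
E2 row counts bottom-up:
  S → 3
  R → 6
  (S ⋈[a=b] R) → 2
  π[w,g,b,a,h,d]((S ⋈[a=b] R)) → 2
  γ[h; MAX(a)→e](π[w,g,b,a,h,d]((S ⋈[a=b] R))) → 1

E1 and E2 produce the same multiset:
h | e
4 | 3

yes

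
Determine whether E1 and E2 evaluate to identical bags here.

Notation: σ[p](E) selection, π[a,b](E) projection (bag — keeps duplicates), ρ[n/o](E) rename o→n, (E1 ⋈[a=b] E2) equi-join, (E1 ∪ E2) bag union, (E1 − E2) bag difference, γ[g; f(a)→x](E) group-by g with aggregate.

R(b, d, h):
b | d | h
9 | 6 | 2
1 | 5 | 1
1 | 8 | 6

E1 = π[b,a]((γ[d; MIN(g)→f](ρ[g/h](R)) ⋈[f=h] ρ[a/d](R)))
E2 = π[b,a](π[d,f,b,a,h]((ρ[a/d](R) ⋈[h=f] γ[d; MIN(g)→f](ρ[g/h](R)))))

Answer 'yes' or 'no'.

E1 stepwise |·|:
  R → 3
  ρ[g/h](R) → 3
  γ[d; MIN(g)→f](ρ[g/h](R)) → 3
  R → 3
  ρ[a/d](R) → 3
  (γ[d; MIN(g)→f](ρ[g/h](R)) ⋈[f=h] ρ[a/d](R)) → 3
  π[b,a]((γ[d; MIN(g)→f](ρ[g/h](R)) ⋈[f=h] ρ[a/d](R))) → 3
E2 stepwise |·|:
  R → 3
  ρ[a/d](R) → 3
  R → 3
  ρ[g/h](R) → 3
  γ[d; MIN(g)→f](ρ[g/h](R)) → 3
  (ρ[a/d](R) ⋈[h=f] γ[d; MIN(g)→f](ρ[g/h](R))) → 3
  π[d,f,b,a,h]((ρ[a/d](R) ⋈[h=f] γ[d; MIN(g)→f](ρ[g/h](R)))) → 3
  π[b,a](π[d,f,b,a,h]((ρ[a/d](R) ⋈[h=f] γ[d; MIN(g)→f](ρ[g/h](R))))) → 3

E1 and E2 produce the same multiset:
b | a
1 | 5
1 | 8
9 | 6

yes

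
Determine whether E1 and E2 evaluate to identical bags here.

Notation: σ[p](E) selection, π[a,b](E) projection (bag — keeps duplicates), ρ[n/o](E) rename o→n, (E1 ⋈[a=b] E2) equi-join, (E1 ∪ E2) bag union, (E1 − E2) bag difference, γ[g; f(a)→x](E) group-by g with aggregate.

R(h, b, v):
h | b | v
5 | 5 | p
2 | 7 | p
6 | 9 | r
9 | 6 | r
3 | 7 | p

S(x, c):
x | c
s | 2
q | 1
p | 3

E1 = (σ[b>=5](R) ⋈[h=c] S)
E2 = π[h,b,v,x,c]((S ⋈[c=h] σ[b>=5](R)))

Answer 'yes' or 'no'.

E1 per-node cardinality:
  R → 5
  σ[b>=5](R) → 5
  S → 3
  (σ[b>=5](R) ⋈[h=c] S) → 2
E2 per-node cardinality:
  S → 3
  R → 5
  σ[b>=5](R) → 5
  (S ⋈[c=h] σ[b>=5](R)) → 2
  π[h,b,v,x,c]((S ⋈[c=h] σ[b>=5](R))) → 2

E1 and E2 produce the same multiset:
h | b | v | x | c
2 | 7 | p | s | 2
3 | 7 | p | p | 3

yes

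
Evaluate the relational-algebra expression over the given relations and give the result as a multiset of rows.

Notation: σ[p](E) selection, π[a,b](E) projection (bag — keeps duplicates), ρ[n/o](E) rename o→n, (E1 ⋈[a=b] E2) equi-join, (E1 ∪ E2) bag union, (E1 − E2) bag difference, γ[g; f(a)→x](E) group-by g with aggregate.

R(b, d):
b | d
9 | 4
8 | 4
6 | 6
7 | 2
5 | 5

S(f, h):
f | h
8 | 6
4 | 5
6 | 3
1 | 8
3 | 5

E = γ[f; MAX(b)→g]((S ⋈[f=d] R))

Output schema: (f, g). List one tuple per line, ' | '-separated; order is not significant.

Row counts bottom-up:
  S → 5
  R → 5
  (S ⋈[f=d] R) → 3
  γ[f; MAX(b)→g]((S ⋈[f=d] R)) → 2

== RESULT ==
f | g
4 | 9
6 | 6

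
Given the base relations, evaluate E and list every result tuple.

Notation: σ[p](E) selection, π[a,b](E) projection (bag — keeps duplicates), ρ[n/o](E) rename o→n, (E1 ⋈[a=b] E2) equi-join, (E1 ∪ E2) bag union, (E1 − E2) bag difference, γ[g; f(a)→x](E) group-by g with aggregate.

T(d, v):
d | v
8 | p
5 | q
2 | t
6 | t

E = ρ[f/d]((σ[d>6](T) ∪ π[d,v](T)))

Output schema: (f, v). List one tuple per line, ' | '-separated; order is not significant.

Subexpression sizes:
  T → 4
  σ[d>6](T) → 1
  T → 4
  π[d,v](T) → 4
  (σ[d>6](T) ∪ π[d,v](T)) → 5
  ρ[f/d]((σ[d>6](T) ∪ π[d,v](T))) → 5

== RESULT ==
f | v
2 | t
5 | q
6 | t
8 | p
8 | p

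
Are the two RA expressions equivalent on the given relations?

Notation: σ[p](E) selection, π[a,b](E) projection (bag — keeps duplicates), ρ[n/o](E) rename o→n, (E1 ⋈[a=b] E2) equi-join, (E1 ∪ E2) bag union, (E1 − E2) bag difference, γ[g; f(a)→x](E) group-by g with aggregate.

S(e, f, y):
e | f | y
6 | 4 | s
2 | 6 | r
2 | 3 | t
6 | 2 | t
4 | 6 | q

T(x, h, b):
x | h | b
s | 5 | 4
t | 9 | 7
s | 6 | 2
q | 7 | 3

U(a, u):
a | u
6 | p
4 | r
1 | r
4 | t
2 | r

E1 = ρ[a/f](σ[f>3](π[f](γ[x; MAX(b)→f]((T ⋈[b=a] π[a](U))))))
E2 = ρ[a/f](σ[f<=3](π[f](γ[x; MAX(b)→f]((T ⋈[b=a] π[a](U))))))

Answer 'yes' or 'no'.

E1 per-node cardinality:
  T → 4
  U → 5
  π[a](U) → 5
  (T ⋈[b=a] π[a](U)) → 3
  γ[x; MAX(b)→f]((T ⋈[b=a] π[a](U))) → 1
  π[f](γ[x; MAX(b)→f]((T ⋈[b=a] π[a](U)))) → 1
  σ[f>3](π[f](γ[x; MAX(b)→f]((T ⋈[b=a] π[a](U))))) → 1
  ρ[a/f](σ[f>3](π[f](γ[x; MAX(b)→f]((T ⋈[b=a] π[a](U)))))) → 1
E2 per-node cardinality:
  T → 4
  U → 5
  π[a](U) → 5
  (T ⋈[b=a] π[a](U)) → 3
  γ[x; MAX(b)→f]((T ⋈[b=a] π[a](U))) → 1
  π[f](γ[x; MAX(b)→f]((T ⋈[b=a] π[a](U)))) → 1
  σ[f<=3](π[f](γ[x; MAX(b)→f]((T ⋈[b=a] π[a](U))))) → 0
  ρ[a/f](σ[f<=3](π[f](γ[x; MAX(b)→f]((T ⋈[b=a] π[a](U)))))) → 0

E1 result:
a
4
E2 result:
a
(0 rows)
Witness: (4,) appears 1× in E1 but 0× in E2.

no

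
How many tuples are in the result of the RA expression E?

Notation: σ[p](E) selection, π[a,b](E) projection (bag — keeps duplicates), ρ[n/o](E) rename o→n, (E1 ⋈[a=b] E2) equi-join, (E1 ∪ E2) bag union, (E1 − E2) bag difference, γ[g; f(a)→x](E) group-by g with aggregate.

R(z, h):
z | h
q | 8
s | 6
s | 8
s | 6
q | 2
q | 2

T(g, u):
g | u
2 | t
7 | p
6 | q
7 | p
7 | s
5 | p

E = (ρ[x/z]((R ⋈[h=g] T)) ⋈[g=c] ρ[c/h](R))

Row counts bottom-up:
  R → 6
  T → 6
  (R ⋈[h=g] T) → 4
  ρ[x/z]((R ⋈[h=g] T)) → 4
  R → 6
  ρ[c/h](R) → 6
  (ρ[x/z]((R ⋈[h=g] T)) ⋈[g=c] ρ[c/h](R)) → 8

|E| = 8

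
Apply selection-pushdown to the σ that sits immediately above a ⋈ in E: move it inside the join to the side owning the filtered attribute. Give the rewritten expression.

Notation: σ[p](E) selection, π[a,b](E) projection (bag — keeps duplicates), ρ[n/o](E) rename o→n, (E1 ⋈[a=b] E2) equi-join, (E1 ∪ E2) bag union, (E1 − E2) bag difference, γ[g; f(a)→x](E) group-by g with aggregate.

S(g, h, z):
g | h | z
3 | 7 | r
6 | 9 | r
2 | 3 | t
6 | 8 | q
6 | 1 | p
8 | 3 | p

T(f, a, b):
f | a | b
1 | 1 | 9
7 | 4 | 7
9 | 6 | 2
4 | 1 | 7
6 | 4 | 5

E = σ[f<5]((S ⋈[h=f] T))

σ filters on f, owned by the right side.
E' = (S ⋈[h=f] σ[f<5](T))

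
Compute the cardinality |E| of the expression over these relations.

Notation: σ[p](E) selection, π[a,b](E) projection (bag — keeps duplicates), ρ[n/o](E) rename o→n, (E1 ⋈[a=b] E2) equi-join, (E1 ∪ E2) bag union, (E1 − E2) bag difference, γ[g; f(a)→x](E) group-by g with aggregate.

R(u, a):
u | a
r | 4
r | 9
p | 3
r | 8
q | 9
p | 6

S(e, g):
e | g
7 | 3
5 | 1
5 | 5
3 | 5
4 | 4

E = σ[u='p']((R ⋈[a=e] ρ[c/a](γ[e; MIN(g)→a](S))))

Row counts bottom-up:
  R → 6
  S → 5
  γ[e; MIN(g)→a](S) → 4
  ρ[c/a](γ[e; MIN(g)→a](S)) → 4
  (R ⋈[a=e] ρ[c/a](γ[e; MIN(g)→a](S))) → 2
  σ[u='p']((R ⋈[a=e] ρ[c/a](γ[e; MIN(g)→a](S)))) → 1

|E| = 1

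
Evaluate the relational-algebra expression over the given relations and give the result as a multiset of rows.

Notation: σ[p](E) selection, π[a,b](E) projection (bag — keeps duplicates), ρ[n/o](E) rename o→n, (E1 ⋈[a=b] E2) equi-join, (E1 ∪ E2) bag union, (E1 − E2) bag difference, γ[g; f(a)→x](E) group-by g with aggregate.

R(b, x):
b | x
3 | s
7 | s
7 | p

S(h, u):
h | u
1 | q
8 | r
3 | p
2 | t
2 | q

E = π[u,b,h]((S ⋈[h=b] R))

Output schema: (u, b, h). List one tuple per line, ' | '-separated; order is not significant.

Subexpression sizes:
  S → 5
  R → 3
  (S ⋈[h=b] R) → 1
  π[u,b,h]((S ⋈[h=b] R)) → 1

== RESULT ==
u | b | h
p | 3 | 3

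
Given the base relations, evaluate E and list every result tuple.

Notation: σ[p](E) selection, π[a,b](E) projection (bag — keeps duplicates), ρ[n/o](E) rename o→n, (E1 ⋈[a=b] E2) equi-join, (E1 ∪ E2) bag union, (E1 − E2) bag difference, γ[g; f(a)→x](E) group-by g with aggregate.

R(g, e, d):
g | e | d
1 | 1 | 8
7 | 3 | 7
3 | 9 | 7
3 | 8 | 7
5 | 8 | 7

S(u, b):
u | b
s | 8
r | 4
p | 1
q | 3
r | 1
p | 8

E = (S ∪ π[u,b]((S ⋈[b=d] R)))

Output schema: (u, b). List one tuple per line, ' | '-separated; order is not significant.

Stepwise |·|:
  S → 6
  S → 6
  R → 5
  (S ⋈[b=d] R) → 2
  π[u,b]((S ⋈[b=d] R)) → 2
  (S ∪ π[u,b]((S ⋈[b=d] R))) → 8

== RESULT ==
u | b
p | 1
p | 8
p | 8
q | 3
r | 1
r | 4
s | 8
s | 8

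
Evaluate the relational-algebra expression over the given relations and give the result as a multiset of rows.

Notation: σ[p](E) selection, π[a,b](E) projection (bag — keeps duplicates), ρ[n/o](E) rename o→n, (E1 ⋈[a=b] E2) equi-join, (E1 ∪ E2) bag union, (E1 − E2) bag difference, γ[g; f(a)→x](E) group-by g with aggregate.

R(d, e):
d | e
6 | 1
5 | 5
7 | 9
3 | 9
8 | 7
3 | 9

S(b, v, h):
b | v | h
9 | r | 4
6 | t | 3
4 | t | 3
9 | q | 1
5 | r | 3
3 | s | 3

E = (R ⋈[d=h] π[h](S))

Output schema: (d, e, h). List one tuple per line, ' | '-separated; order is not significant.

Per-node cardinality:
  R → 6
  S → 6
  π[h](S) → 6
  (R ⋈[d=h] π[h](S)) → 8

== RESULT ==
d | e | h
3 | 9 | 3
3 | 9 | 3
3 | 9 | 3
3 | 9 | 3
3 | 9 | 3
3 | 9 | 3
3 | 9 | 3
3 | 9 | 3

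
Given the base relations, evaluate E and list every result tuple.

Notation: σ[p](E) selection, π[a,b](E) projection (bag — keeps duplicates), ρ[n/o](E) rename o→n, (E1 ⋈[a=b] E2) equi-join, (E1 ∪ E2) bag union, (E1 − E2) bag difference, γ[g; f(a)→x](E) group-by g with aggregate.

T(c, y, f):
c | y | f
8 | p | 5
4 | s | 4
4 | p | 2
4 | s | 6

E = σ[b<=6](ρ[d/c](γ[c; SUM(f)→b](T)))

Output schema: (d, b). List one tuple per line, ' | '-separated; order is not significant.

Per-node cardinality:
  T → 4
  γ[c; SUM(f)→b](T) → 2
  ρ[d/c](γ[c; SUM(f)→b](T)) → 2
  σ[b<=6](ρ[d/c](γ[c; SUM(f)→b](T))) → 1

== RESULT ==
d | b
8 | 5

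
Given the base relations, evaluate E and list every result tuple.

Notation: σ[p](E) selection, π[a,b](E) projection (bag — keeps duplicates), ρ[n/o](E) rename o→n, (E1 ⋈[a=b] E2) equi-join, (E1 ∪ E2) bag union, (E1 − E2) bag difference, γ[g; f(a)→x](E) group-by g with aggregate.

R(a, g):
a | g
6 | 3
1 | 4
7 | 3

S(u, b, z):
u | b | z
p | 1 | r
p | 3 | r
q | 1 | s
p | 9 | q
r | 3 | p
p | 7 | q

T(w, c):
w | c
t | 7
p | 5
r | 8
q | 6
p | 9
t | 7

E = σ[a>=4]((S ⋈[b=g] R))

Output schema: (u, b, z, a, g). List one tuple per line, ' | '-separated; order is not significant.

Row counts bottom-up:
  S → 6
  R → 3
  (S ⋈[b=g] R) → 4
  σ[a>=4]((S ⋈[b=g] R)) → 4

== RESULT ==
u | b | z | a | g
p | 3 | r | 6 | 3
p | 3 | r | 7 | 3
r | 3 | p | 6 | 3
r | 3 | p | 7 | 3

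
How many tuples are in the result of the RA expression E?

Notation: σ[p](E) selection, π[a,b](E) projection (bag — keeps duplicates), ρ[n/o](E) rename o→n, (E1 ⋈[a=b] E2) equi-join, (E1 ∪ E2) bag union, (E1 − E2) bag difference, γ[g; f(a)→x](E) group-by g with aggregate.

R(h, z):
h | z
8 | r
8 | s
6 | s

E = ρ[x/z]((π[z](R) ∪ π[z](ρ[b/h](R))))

Stepwise |·|:
  R → 3
  π[z](R) → 3
  R → 3
  ρ[b/h](R) → 3
  π[z](ρ[b/h](R)) → 3
  (π[z](R) ∪ π[z](ρ[b/h](R))) → 6
  ρ[x/z]((π[z](R) ∪ π[z](ρ[b/h](R)))) → 6

|E| = 6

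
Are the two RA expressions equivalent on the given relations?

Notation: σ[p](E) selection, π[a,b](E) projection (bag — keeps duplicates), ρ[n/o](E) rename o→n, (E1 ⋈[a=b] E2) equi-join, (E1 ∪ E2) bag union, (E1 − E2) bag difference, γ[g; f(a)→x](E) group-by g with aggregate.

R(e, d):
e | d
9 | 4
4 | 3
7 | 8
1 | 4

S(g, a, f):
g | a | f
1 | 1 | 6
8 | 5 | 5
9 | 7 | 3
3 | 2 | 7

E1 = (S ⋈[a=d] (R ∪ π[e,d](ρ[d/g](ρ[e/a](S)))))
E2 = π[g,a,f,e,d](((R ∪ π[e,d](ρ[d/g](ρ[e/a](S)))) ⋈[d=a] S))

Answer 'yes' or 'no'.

E1 per-node cardinality:
  S → 4
  R → 4
  S → 4
  ρ[e/a](S) → 4
  ρ[d/g](ρ[e/a](S)) → 4
  π[e,d](ρ[d/g](ρ[e/a](S))) → 4
  (R ∪ π[e,d](ρ[d/g](ρ[e/a](S)))) → 8
  (S ⋈[a=d] (R ∪ π[e,d](ρ[d/g](ρ[e/a](S))))) → 1
E2 per-node cardinality:
  R → 4
  S → 4
  ρ[e/a](S) → 4
  ρ[d/g](ρ[e/a](S)) → 4
  π[e,d](ρ[d/g](ρ[e/a](S))) → 4
  (R ∪ π[e,d](ρ[d/g](ρ[e/a](S)))) → 8
  S → 4
  ((R ∪ π[e,d](ρ[d/g](ρ[e/a](S)))) ⋈[d=a] S) → 1
  π[g,a,f,e,d](((R ∪ π[e,d](ρ[d/g](ρ[e/a](S)))) ⋈[d=a] S)) → 1

E1 and E2 produce the same multiset:
g | a | f | e | d
1 | 1 | 6 | 1 | 1

yes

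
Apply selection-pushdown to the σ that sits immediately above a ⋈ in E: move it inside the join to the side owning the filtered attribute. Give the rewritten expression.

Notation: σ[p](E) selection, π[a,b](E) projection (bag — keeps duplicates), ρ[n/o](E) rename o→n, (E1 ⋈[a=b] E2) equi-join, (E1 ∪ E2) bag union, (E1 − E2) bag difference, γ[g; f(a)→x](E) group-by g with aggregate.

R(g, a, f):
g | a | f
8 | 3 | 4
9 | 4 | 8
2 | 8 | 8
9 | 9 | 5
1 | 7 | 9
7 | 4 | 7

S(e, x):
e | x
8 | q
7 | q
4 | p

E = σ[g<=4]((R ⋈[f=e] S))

σ filters on g, owned by the left side.
E' = (σ[g<=4](R) ⋈[f=e] S)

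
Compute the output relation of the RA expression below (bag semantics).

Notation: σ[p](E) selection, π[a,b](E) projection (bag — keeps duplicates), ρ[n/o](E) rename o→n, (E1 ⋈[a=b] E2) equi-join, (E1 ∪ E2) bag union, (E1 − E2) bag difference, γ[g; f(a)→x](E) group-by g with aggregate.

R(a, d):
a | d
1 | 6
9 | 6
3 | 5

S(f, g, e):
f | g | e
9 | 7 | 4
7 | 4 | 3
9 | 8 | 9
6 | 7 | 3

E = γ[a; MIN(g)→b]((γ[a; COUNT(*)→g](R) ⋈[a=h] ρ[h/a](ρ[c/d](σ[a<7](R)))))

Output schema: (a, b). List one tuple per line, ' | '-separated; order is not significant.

Row counts bottom-up:
  R → 3
  γ[a; COUNT(*)→g](R) → 3
  R → 3
  σ[a<7](R) → 2
  ρ[c/d](σ[a<7](R)) → 2
  ρ[h/a](ρ[c/d](σ[a<7](R))) → 2
  (γ[a; COUNT(*)→g](R) ⋈[a=h] ρ[h/a](ρ[c/d](σ[a<7](R)))) → 2
  γ[a; MIN(g)→b]((γ[a; COUNT(*)→g](R) ⋈[a=h] ρ[h/a](ρ[c/d](σ[a<7](R))))) → 2

== RESULT ==
a | b
1 | 1
3 | 1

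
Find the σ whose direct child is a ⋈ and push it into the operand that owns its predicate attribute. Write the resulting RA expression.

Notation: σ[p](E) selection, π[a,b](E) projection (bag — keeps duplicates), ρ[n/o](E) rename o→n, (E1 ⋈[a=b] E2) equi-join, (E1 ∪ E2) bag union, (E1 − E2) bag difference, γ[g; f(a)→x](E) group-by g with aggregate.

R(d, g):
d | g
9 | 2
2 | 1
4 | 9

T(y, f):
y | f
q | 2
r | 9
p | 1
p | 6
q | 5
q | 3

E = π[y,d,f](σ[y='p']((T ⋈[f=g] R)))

σ filters on y, owned by the left side.
E' = π[y,d,f]((σ[y='p'](T) ⋈[f=g] R))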